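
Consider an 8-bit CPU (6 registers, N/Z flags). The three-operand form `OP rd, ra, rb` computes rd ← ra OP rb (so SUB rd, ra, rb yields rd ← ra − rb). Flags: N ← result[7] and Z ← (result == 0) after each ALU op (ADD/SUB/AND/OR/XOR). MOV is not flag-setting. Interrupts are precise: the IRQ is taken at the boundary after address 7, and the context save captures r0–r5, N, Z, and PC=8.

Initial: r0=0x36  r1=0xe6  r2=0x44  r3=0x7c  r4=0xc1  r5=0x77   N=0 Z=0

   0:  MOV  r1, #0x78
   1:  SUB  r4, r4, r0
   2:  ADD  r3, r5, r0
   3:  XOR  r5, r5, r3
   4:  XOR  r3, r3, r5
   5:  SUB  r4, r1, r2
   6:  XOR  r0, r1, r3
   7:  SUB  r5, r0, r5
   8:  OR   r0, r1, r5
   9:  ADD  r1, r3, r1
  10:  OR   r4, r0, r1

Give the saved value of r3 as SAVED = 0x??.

after  0: r0=0x36 r1=0x78 r2=0x44 r3=0x7c r4=0xc1 r5=0x77  N=0 Z=0
after  1: r0=0x36 r1=0x78 r2=0x44 r3=0x7c r4=0x8b r5=0x77  N=1 Z=0
after  2: r0=0x36 r1=0x78 r2=0x44 r3=0xad r4=0x8b r5=0x77  N=1 Z=0
after  3: r0=0x36 r1=0x78 r2=0x44 r3=0xad r4=0x8b r5=0xda  N=1 Z=0
after  4: r0=0x36 r1=0x78 r2=0x44 r3=0x77 r4=0x8b r5=0xda  N=0 Z=0
after  5: r0=0x36 r1=0x78 r2=0x44 r3=0x77 r4=0x34 r5=0xda  N=0 Z=0
after  6: r0=0x0f r1=0x78 r2=0x44 r3=0x77 r4=0x34 r5=0xda  N=0 Z=0
after  7: r0=0x0f r1=0x78 r2=0x44 r3=0x77 r4=0x34 r5=0x35  N=0 Z=0
-- IRQ taken; context saved, return-PC = 8 --

SAVED = 0x77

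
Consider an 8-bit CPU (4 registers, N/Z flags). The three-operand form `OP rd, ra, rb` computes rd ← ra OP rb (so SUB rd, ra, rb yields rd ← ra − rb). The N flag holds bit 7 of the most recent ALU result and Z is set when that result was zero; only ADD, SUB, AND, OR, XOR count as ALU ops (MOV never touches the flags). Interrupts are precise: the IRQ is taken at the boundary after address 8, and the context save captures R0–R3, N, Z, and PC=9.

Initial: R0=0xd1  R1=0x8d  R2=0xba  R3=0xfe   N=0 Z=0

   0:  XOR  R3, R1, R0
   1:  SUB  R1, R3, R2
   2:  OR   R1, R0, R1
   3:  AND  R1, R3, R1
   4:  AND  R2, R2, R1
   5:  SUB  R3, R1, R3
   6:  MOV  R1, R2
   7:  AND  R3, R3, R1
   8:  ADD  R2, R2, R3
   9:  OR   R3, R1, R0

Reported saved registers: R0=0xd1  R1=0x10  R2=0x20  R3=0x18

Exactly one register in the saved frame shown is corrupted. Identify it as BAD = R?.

BAD = R3

after  0: R0=0xd1 R1=0x8d R2=0xba R3=0x5c  N=0 Z=0
after  1: R0=0xd1 R1=0xa2 R2=0xba R3=0x5c  N=1 Z=0
after  2: R0=0xd1 R1=0xf3 R2=0xba R3=0x5c  N=1 Z=0
after  3: R0=0xd1 R1=0x50 R2=0xba R3=0x5c  N=0 Z=0
after  4: R0=0xd1 R1=0x50 R2=0x10 R3=0x5c  N=0 Z=0
after  5: R0=0xd1 R1=0x50 R2=0x10 R3=0xf4  N=1 Z=0
after  6: R0=0xd1 R1=0x10 R2=0x10 R3=0xf4  N=1 Z=0
after  7: R0=0xd1 R1=0x10 R2=0x10 R3=0x10  N=0 Z=0
after  8: R0=0xd1 R1=0x10 R2=0x20 R3=0x10  N=0 Z=0
-- IRQ taken; context saved, return-PC = 9 --
mismatch: R3: reported 0x18 vs actual 0x10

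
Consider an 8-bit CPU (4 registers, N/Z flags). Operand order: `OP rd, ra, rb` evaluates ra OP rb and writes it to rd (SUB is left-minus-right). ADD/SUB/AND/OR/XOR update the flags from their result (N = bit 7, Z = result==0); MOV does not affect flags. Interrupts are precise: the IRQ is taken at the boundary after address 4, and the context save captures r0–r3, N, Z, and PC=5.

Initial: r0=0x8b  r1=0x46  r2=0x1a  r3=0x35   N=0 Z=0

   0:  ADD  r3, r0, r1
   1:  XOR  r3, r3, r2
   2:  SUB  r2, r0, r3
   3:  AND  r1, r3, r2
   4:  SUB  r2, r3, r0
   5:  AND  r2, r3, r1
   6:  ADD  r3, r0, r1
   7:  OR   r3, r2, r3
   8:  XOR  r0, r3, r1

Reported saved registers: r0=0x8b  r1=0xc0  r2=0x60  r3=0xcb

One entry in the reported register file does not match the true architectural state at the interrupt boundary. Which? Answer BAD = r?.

BAD = r2

after  0: r0=0x8b r1=0x46 r2=0x1a r3=0xd1  N=1 Z=0
after  1: r0=0x8b r1=0x46 r2=0x1a r3=0xcb  N=1 Z=0
after  2: r0=0x8b r1=0x46 r2=0xc0 r3=0xcb  N=1 Z=0
after  3: r0=0x8b r1=0xc0 r2=0xc0 r3=0xcb  N=1 Z=0
after  4: r0=0x8b r1=0xc0 r2=0x40 r3=0xcb  N=0 Z=0
-- IRQ taken; context saved, return-PC = 5 --
mismatch: r2: reported 0x60 vs actual 0x40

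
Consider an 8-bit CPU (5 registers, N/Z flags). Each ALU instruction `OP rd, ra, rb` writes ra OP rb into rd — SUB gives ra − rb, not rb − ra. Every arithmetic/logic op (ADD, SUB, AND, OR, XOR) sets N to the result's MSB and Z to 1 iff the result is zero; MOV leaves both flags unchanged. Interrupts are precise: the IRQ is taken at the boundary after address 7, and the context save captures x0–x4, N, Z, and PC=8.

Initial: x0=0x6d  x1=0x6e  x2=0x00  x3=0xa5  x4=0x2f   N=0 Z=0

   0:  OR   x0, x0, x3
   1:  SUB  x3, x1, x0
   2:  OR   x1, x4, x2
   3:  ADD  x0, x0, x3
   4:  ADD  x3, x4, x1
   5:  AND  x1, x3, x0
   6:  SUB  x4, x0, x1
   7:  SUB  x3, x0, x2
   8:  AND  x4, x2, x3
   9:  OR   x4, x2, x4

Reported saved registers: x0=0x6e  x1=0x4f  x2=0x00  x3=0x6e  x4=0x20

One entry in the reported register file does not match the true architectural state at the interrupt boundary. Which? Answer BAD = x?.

BAD = x1

after  0: x0=0xed x1=0x6e x2=0x00 x3=0xa5 x4=0x2f  N=1 Z=0
after  1: x0=0xed x1=0x6e x2=0x00 x3=0x81 x4=0x2f  N=1 Z=0
after  2: x0=0xed x1=0x2f x2=0x00 x3=0x81 x4=0x2f  N=0 Z=0
after  3: x0=0x6e x1=0x2f x2=0x00 x3=0x81 x4=0x2f  N=0 Z=0
after  4: x0=0x6e x1=0x2f x2=0x00 x3=0x5e x4=0x2f  N=0 Z=0
after  5: x0=0x6e x1=0x4e x2=0x00 x3=0x5e x4=0x2f  N=0 Z=0
after  6: x0=0x6e x1=0x4e x2=0x00 x3=0x5e x4=0x20  N=0 Z=0
after  7: x0=0x6e x1=0x4e x2=0x00 x3=0x6e x4=0x20  N=0 Z=0
-- IRQ taken; context saved, return-PC = 8 --
mismatch: x1: reported 0x4f vs actual 0x4e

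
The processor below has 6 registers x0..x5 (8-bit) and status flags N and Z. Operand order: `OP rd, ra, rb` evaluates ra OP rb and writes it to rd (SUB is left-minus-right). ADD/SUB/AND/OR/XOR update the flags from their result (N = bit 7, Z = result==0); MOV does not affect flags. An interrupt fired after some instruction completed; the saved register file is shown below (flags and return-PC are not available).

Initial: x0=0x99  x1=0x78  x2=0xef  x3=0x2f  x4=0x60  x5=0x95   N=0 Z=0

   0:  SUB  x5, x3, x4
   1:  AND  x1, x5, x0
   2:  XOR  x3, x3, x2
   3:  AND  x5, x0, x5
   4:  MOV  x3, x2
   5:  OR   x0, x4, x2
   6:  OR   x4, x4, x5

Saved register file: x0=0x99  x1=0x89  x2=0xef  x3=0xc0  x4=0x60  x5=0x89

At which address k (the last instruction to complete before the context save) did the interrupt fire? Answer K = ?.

K = 3

after  0: x0=0x99 x1=0x78 x2=0xef x3=0x2f x4=0x60 x5=0xcf  N=1 Z=0
after  1: x0=0x99 x1=0x89 x2=0xef x3=0x2f x4=0x60 x5=0xcf  N=1 Z=0
after  2: x0=0x99 x1=0x89 x2=0xef x3=0xc0 x4=0x60 x5=0xcf  N=1 Z=0
after  3: x0=0x99 x1=0x89 x2=0xef x3=0xc0 x4=0x60 x5=0x89  N=1 Z=0
-- IRQ taken; context saved, return-PC = 4 --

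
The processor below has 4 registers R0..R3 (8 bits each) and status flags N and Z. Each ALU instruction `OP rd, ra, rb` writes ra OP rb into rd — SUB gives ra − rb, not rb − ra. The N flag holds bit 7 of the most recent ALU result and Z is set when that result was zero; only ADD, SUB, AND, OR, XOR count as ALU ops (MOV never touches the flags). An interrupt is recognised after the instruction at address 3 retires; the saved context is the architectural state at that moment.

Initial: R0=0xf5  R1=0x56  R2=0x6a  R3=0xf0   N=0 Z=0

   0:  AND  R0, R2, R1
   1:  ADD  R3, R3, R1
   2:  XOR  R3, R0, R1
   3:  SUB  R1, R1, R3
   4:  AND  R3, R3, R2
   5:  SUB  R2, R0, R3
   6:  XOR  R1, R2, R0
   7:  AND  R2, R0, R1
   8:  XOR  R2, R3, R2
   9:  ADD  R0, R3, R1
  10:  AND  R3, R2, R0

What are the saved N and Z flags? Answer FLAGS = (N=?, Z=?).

FLAGS = (N=0, Z=0)

after  0: R0=0x42 R1=0x56 R2=0x6a R3=0xf0  N=0 Z=0
after  1: R0=0x42 R1=0x56 R2=0x6a R3=0x46  N=0 Z=0
after  2: R0=0x42 R1=0x56 R2=0x6a R3=0x14  N=0 Z=0
after  3: R0=0x42 R1=0x42 R2=0x6a R3=0x14  N=0 Z=0
-- IRQ taken; context saved, return-PC = 4 --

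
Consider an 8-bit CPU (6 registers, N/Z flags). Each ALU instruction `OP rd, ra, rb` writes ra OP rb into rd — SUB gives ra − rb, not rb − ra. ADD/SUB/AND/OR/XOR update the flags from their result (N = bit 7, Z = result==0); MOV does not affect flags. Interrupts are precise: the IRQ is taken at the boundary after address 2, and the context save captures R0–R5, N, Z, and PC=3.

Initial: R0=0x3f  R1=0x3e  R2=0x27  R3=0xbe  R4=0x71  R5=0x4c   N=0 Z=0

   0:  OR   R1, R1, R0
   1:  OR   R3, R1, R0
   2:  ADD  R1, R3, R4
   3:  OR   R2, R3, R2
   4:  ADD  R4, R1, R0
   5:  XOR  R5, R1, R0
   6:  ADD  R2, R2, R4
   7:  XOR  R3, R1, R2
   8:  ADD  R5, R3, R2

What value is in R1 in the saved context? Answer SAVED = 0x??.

after  0: R0=0x3f R1=0x3f R2=0x27 R3=0xbe R4=0x71 R5=0x4c  N=0 Z=0
after  1: R0=0x3f R1=0x3f R2=0x27 R3=0x3f R4=0x71 R5=0x4c  N=0 Z=0
after  2: R0=0x3f R1=0xb0 R2=0x27 R3=0x3f R4=0x71 R5=0x4c  N=1 Z=0
-- IRQ taken; context saved, return-PC = 3 --

SAVED = 0xb0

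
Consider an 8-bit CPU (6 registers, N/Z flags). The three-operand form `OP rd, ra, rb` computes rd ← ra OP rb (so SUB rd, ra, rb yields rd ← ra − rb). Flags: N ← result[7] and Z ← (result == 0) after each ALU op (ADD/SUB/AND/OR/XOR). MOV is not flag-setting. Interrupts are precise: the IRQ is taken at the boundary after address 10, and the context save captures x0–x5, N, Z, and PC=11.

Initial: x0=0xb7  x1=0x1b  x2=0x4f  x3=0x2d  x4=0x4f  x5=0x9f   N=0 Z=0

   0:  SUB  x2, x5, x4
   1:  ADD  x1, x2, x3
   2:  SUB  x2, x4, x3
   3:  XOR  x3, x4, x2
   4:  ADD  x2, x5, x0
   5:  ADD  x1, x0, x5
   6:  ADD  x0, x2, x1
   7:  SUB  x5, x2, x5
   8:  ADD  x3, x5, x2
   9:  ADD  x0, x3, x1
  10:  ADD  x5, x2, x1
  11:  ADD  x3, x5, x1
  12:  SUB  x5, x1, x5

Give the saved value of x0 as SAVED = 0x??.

after  0: x0=0xb7 x1=0x1b x2=0x50 x3=0x2d x4=0x4f x5=0x9f  N=0 Z=0
after  1: x0=0xb7 x1=0x7d x2=0x50 x3=0x2d x4=0x4f x5=0x9f  N=0 Z=0
after  2: x0=0xb7 x1=0x7d x2=0x22 x3=0x2d x4=0x4f x5=0x9f  N=0 Z=0
after  3: x0=0xb7 x1=0x7d x2=0x22 x3=0x6d x4=0x4f x5=0x9f  N=0 Z=0
after  4: x0=0xb7 x1=0x7d x2=0x56 x3=0x6d x4=0x4f x5=0x9f  N=0 Z=0
after  5: x0=0xb7 x1=0x56 x2=0x56 x3=0x6d x4=0x4f x5=0x9f  N=0 Z=0
after  6: x0=0xac x1=0x56 x2=0x56 x3=0x6d x4=0x4f x5=0x9f  N=1 Z=0
after  7: x0=0xac x1=0x56 x2=0x56 x3=0x6d x4=0x4f x5=0xb7  N=1 Z=0
after  8: x0=0xac x1=0x56 x2=0x56 x3=0x0d x4=0x4f x5=0xb7  N=0 Z=0
after  9: x0=0x63 x1=0x56 x2=0x56 x3=0x0d x4=0x4f x5=0xb7  N=0 Z=0
after 10: x0=0x63 x1=0x56 x2=0x56 x3=0x0d x4=0x4f x5=0xac  N=1 Z=0
-- IRQ taken; context saved, return-PC = 11 --

SAVED = 0x63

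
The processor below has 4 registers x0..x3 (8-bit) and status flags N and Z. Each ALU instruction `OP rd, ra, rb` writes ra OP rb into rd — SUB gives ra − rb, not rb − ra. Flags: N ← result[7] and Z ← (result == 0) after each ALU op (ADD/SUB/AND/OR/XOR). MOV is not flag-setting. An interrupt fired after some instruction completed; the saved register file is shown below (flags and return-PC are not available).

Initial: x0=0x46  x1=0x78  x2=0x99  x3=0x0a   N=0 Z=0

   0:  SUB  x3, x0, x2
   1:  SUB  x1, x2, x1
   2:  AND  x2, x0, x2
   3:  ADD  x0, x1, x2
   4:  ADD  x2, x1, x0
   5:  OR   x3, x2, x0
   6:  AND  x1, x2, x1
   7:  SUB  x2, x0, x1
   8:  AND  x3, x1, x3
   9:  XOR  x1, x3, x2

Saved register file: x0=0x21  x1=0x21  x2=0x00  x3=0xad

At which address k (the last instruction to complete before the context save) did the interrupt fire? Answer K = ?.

after  0: x0=0x46 x1=0x78 x2=0x99 x3=0xad  N=1 Z=0
after  1: x0=0x46 x1=0x21 x2=0x99 x3=0xad  N=0 Z=0
after  2: x0=0x46 x1=0x21 x2=0x00 x3=0xad  N=0 Z=1
after  3: x0=0x21 x1=0x21 x2=0x00 x3=0xad  N=0 Z=0
-- IRQ taken; context saved, return-PC = 4 --

K = 3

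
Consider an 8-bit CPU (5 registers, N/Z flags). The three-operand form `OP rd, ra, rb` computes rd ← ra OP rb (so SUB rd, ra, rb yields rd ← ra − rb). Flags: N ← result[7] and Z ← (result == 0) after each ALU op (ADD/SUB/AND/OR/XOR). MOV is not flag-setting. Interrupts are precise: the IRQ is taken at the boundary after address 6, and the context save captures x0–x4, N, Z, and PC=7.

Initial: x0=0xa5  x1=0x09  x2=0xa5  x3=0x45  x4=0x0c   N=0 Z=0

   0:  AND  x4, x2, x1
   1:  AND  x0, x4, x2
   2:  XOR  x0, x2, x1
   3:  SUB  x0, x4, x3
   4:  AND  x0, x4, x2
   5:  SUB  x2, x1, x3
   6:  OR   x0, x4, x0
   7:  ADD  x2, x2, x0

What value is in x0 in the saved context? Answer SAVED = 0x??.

after  0: x0=0xa5 x1=0x09 x2=0xa5 x3=0x45 x4=0x01  N=0 Z=0
after  1: x0=0x01 x1=0x09 x2=0xa5 x3=0x45 x4=0x01  N=0 Z=0
after  2: x0=0xac x1=0x09 x2=0xa5 x3=0x45 x4=0x01  N=1 Z=0
after  3: x0=0xbc x1=0x09 x2=0xa5 x3=0x45 x4=0x01  N=1 Z=0
after  4: x0=0x01 x1=0x09 x2=0xa5 x3=0x45 x4=0x01  N=0 Z=0
after  5: x0=0x01 x1=0x09 x2=0xc4 x3=0x45 x4=0x01  N=1 Z=0
after  6: x0=0x01 x1=0x09 x2=0xc4 x3=0x45 x4=0x01  N=0 Z=0
-- IRQ taken; context saved, return-PC = 7 --

SAVED = 0x01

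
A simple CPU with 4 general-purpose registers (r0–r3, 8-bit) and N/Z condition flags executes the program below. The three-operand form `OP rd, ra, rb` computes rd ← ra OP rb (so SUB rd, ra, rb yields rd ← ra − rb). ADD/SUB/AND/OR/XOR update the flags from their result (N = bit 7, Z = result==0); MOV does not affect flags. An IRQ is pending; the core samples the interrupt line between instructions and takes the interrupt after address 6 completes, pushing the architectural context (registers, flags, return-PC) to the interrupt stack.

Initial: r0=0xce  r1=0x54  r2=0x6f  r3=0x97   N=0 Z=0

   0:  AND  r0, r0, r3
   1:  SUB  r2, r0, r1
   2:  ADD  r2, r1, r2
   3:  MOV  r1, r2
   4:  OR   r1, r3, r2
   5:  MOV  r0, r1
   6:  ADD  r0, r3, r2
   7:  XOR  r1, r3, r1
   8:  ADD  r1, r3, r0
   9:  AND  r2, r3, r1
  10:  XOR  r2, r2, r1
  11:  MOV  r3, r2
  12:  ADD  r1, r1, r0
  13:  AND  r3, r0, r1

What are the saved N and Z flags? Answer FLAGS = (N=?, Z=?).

FLAGS = (N=0, Z=0)

after  0: r0=0x86 r1=0x54 r2=0x6f r3=0x97  N=1 Z=0
after  1: r0=0x86 r1=0x54 r2=0x32 r3=0x97  N=0 Z=0
after  2: r0=0x86 r1=0x54 r2=0x86 r3=0x97  N=1 Z=0
after  3: r0=0x86 r1=0x86 r2=0x86 r3=0x97  N=1 Z=0
after  4: r0=0x86 r1=0x97 r2=0x86 r3=0x97  N=1 Z=0
after  5: r0=0x97 r1=0x97 r2=0x86 r3=0x97  N=1 Z=0
after  6: r0=0x1d r1=0x97 r2=0x86 r3=0x97  N=0 Z=0
-- IRQ taken; context saved, return-PC = 7 --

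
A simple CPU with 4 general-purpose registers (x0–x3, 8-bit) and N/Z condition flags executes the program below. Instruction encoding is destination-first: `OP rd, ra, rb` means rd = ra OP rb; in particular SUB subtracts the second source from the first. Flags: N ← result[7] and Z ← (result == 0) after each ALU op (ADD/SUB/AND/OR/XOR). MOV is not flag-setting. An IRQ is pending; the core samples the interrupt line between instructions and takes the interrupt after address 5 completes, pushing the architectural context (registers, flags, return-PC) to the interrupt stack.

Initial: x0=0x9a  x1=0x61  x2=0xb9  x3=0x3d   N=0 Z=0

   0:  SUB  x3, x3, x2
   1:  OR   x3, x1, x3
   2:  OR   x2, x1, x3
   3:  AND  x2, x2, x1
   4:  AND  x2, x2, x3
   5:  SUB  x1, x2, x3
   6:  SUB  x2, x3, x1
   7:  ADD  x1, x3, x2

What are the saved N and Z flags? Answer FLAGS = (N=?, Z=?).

FLAGS = (N=0, Z=0)

after  0: x0=0x9a x1=0x61 x2=0xb9 x3=0x84  N=1 Z=0
after  1: x0=0x9a x1=0x61 x2=0xb9 x3=0xe5  N=1 Z=0
after  2: x0=0x9a x1=0x61 x2=0xe5 x3=0xe5  N=1 Z=0
after  3: x0=0x9a x1=0x61 x2=0x61 x3=0xe5  N=0 Z=0
after  4: x0=0x9a x1=0x61 x2=0x61 x3=0xe5  N=0 Z=0
after  5: x0=0x9a x1=0x7c x2=0x61 x3=0xe5  N=0 Z=0
-- IRQ taken; context saved, return-PC = 6 --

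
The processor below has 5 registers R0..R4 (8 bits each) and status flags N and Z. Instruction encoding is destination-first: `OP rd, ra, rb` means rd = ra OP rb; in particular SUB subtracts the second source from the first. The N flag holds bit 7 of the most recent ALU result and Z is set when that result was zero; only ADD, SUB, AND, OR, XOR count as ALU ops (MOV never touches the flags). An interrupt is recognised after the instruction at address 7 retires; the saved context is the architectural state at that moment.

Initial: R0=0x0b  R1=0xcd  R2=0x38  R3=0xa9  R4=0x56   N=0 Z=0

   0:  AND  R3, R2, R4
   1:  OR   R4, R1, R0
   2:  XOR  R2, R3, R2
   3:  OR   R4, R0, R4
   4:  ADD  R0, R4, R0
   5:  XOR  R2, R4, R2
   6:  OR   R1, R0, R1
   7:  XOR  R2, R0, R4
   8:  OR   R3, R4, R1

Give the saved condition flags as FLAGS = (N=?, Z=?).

after  0: R0=0x0b R1=0xcd R2=0x38 R3=0x10 R4=0x56  N=0 Z=0
after  1: R0=0x0b R1=0xcd R2=0x38 R3=0x10 R4=0xcf  N=1 Z=0
after  2: R0=0x0b R1=0xcd R2=0x28 R3=0x10 R4=0xcf  N=0 Z=0
after  3: R0=0x0b R1=0xcd R2=0x28 R3=0x10 R4=0xcf  N=1 Z=0
after  4: R0=0xda R1=0xcd R2=0x28 R3=0x10 R4=0xcf  N=1 Z=0
after  5: R0=0xda R1=0xcd R2=0xe7 R3=0x10 R4=0xcf  N=1 Z=0
after  6: R0=0xda R1=0xdf R2=0xe7 R3=0x10 R4=0xcf  N=1 Z=0
after  7: R0=0xda R1=0xdf R2=0x15 R3=0x10 R4=0xcf  N=0 Z=0
-- IRQ taken; context saved, return-PC = 8 --

FLAGS = (N=0, Z=0)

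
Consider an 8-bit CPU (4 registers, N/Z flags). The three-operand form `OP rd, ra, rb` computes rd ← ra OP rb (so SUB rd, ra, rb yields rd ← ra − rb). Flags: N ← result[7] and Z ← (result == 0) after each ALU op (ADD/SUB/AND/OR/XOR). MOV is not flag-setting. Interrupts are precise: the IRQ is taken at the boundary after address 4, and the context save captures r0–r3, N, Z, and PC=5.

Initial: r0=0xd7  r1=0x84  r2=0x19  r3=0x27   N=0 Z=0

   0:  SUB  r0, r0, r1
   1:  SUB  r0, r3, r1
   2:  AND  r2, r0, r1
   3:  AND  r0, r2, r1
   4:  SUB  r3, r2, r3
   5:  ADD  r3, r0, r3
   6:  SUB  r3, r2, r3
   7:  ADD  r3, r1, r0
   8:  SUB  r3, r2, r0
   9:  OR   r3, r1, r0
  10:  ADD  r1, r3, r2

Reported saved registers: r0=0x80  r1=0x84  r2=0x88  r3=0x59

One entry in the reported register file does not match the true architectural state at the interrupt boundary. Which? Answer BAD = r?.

after  0: r0=0x53 r1=0x84 r2=0x19 r3=0x27  N=0 Z=0
after  1: r0=0xa3 r1=0x84 r2=0x19 r3=0x27  N=1 Z=0
after  2: r0=0xa3 r1=0x84 r2=0x80 r3=0x27  N=1 Z=0
after  3: r0=0x80 r1=0x84 r2=0x80 r3=0x27  N=1 Z=0
after  4: r0=0x80 r1=0x84 r2=0x80 r3=0x59  N=0 Z=0
-- IRQ taken; context saved, return-PC = 5 --
mismatch: r2: reported 0x88 vs actual 0x80

BAD = r2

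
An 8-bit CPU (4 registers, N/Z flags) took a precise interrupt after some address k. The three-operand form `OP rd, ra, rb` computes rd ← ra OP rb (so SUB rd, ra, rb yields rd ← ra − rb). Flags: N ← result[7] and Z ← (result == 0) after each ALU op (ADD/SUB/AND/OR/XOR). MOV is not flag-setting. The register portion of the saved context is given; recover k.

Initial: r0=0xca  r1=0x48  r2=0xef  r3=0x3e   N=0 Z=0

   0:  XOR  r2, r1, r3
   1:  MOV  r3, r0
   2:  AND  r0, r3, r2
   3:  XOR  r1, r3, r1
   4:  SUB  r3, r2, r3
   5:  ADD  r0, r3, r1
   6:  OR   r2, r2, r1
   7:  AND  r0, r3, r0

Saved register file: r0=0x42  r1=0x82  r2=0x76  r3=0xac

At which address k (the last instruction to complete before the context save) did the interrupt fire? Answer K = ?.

K = 4

after  0: r0=0xca r1=0x48 r2=0x76 r3=0x3e  N=0 Z=0
after  1: r0=0xca r1=0x48 r2=0x76 r3=0xca  N=0 Z=0
after  2: r0=0x42 r1=0x48 r2=0x76 r3=0xca  N=0 Z=0
after  3: r0=0x42 r1=0x82 r2=0x76 r3=0xca  N=1 Z=0
after  4: r0=0x42 r1=0x82 r2=0x76 r3=0xac  N=1 Z=0
-- IRQ taken; context saved, return-PC = 5 --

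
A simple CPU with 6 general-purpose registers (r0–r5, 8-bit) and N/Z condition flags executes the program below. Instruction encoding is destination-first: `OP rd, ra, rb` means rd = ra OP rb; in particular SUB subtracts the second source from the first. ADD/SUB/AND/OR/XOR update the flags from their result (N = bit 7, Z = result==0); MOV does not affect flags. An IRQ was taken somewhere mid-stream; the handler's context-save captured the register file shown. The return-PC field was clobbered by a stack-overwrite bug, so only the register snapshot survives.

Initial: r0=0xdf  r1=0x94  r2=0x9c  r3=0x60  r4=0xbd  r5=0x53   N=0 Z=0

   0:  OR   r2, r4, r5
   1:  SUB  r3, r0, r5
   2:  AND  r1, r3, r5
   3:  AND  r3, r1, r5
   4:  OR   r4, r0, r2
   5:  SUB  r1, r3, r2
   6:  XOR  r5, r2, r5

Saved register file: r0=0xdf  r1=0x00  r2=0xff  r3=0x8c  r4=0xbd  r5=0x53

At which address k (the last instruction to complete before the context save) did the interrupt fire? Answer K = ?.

after  0: r0=0xdf r1=0x94 r2=0xff r3=0x60 r4=0xbd r5=0x53  N=1 Z=0
after  1: r0=0xdf r1=0x94 r2=0xff r3=0x8c r4=0xbd r5=0x53  N=1 Z=0
after  2: r0=0xdf r1=0x00 r2=0xff r3=0x8c r4=0xbd r5=0x53  N=0 Z=1
-- IRQ taken; context saved, return-PC = 3 --

K = 2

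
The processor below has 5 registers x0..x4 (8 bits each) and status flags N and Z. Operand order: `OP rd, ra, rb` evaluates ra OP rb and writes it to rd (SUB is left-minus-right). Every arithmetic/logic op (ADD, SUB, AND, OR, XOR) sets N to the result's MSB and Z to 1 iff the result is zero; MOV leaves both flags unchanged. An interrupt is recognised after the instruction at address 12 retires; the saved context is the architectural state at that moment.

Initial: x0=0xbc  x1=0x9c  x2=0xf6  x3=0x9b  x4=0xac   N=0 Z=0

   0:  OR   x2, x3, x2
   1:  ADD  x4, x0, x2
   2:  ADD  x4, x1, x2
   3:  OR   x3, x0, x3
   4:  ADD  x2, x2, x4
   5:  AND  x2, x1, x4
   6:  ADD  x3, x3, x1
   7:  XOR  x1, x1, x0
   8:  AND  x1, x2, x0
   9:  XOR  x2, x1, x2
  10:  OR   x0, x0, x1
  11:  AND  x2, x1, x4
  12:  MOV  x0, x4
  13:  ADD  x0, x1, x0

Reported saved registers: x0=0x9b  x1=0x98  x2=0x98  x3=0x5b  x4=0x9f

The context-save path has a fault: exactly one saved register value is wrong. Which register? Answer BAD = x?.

after  0: x0=0xbc x1=0x9c x2=0xff x3=0x9b x4=0xac  N=1 Z=0
after  1: x0=0xbc x1=0x9c x2=0xff x3=0x9b x4=0xbb  N=1 Z=0
after  2: x0=0xbc x1=0x9c x2=0xff x3=0x9b x4=0x9b  N=1 Z=0
after  3: x0=0xbc x1=0x9c x2=0xff x3=0xbf x4=0x9b  N=1 Z=0
after  4: x0=0xbc x1=0x9c x2=0x9a x3=0xbf x4=0x9b  N=1 Z=0
after  5: x0=0xbc x1=0x9c x2=0x98 x3=0xbf x4=0x9b  N=1 Z=0
after  6: x0=0xbc x1=0x9c x2=0x98 x3=0x5b x4=0x9b  N=0 Z=0
after  7: x0=0xbc x1=0x20 x2=0x98 x3=0x5b x4=0x9b  N=0 Z=0
after  8: x0=0xbc x1=0x98 x2=0x98 x3=0x5b x4=0x9b  N=1 Z=0
after  9: x0=0xbc x1=0x98 x2=0x00 x3=0x5b x4=0x9b  N=0 Z=1
after 10: x0=0xbc x1=0x98 x2=0x00 x3=0x5b x4=0x9b  N=1 Z=0
after 11: x0=0xbc x1=0x98 x2=0x98 x3=0x5b x4=0x9b  N=1 Z=0
after 12: x0=0x9b x1=0x98 x2=0x98 x3=0x5b x4=0x9b  N=1 Z=0
-- IRQ taken; context saved, return-PC = 13 --
mismatch: x4: reported 0x9f vs actual 0x9b

BAD = x4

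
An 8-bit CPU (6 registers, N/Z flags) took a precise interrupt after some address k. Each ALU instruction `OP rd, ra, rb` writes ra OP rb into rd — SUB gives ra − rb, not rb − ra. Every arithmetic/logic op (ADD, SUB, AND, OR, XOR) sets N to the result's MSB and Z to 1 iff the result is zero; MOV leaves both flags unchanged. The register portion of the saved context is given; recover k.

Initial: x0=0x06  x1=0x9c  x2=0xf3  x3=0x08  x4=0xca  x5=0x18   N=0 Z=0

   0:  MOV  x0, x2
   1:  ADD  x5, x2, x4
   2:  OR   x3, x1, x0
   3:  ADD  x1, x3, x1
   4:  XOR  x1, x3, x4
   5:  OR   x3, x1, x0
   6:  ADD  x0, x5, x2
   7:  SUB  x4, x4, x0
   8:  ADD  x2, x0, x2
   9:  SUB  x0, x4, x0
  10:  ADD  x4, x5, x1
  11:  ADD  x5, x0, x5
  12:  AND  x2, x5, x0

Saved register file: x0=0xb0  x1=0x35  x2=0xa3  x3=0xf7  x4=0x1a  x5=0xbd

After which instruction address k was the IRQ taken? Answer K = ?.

after  0: x0=0xf3 x1=0x9c x2=0xf3 x3=0x08 x4=0xca x5=0x18  N=0 Z=0
after  1: x0=0xf3 x1=0x9c x2=0xf3 x3=0x08 x4=0xca x5=0xbd  N=1 Z=0
after  2: x0=0xf3 x1=0x9c x2=0xf3 x3=0xff x4=0xca x5=0xbd  N=1 Z=0
after  3: x0=0xf3 x1=0x9b x2=0xf3 x3=0xff x4=0xca x5=0xbd  N=1 Z=0
after  4: x0=0xf3 x1=0x35 x2=0xf3 x3=0xff x4=0xca x5=0xbd  N=0 Z=0
after  5: x0=0xf3 x1=0x35 x2=0xf3 x3=0xf7 x4=0xca x5=0xbd  N=1 Z=0
after  6: x0=0xb0 x1=0x35 x2=0xf3 x3=0xf7 x4=0xca x5=0xbd  N=1 Z=0
after  7: x0=0xb0 x1=0x35 x2=0xf3 x3=0xf7 x4=0x1a x5=0xbd  N=0 Z=0
after  8: x0=0xb0 x1=0x35 x2=0xa3 x3=0xf7 x4=0x1a x5=0xbd  N=1 Z=0
-- IRQ taken; context saved, return-PC = 9 --

K = 8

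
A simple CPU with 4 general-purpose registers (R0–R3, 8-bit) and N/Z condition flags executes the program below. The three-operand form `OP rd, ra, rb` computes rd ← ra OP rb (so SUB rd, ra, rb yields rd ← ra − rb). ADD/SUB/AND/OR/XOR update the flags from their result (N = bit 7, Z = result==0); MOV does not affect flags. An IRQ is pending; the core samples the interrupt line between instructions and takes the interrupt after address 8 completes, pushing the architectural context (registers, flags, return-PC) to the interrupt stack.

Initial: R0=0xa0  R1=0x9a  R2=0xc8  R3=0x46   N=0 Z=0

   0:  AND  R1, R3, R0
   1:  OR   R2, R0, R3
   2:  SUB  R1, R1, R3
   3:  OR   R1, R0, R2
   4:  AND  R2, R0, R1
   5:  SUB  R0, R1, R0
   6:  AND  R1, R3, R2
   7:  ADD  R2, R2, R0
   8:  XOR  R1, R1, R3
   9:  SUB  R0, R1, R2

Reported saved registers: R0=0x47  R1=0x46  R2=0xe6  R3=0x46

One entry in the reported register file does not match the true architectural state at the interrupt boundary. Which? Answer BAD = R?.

after  0: R0=0xa0 R1=0x00 R2=0xc8 R3=0x46  N=0 Z=1
after  1: R0=0xa0 R1=0x00 R2=0xe6 R3=0x46  N=1 Z=0
after  2: R0=0xa0 R1=0xba R2=0xe6 R3=0x46  N=1 Z=0
after  3: R0=0xa0 R1=0xe6 R2=0xe6 R3=0x46  N=1 Z=0
after  4: R0=0xa0 R1=0xe6 R2=0xa0 R3=0x46  N=1 Z=0
after  5: R0=0x46 R1=0xe6 R2=0xa0 R3=0x46  N=0 Z=0
after  6: R0=0x46 R1=0x00 R2=0xa0 R3=0x46  N=0 Z=1
after  7: R0=0x46 R1=0x00 R2=0xe6 R3=0x46  N=1 Z=0
after  8: R0=0x46 R1=0x46 R2=0xe6 R3=0x46  N=0 Z=0
-- IRQ taken; context saved, return-PC = 9 --
mismatch: R0: reported 0x47 vs actual 0x46

BAD = R0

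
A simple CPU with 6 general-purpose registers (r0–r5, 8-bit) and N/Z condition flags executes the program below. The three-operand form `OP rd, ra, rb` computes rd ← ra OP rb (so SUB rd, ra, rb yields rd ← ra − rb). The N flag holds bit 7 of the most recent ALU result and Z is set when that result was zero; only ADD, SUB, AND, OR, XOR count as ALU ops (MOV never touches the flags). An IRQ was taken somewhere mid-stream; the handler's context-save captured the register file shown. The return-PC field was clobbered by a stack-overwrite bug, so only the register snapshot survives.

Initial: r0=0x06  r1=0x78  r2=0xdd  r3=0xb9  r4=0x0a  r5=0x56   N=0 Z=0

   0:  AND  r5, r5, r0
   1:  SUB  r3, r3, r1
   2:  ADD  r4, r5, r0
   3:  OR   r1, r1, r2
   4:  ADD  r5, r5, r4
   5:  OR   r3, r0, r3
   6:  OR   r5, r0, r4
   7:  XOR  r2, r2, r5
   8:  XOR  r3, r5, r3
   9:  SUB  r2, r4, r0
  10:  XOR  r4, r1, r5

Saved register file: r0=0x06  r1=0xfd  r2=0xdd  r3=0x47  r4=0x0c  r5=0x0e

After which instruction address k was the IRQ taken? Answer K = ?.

after  0: r0=0x06 r1=0x78 r2=0xdd r3=0xb9 r4=0x0a r5=0x06  N=0 Z=0
after  1: r0=0x06 r1=0x78 r2=0xdd r3=0x41 r4=0x0a r5=0x06  N=0 Z=0
after  2: r0=0x06 r1=0x78 r2=0xdd r3=0x41 r4=0x0c r5=0x06  N=0 Z=0
after  3: r0=0x06 r1=0xfd r2=0xdd r3=0x41 r4=0x0c r5=0x06  N=1 Z=0
after  4: r0=0x06 r1=0xfd r2=0xdd r3=0x41 r4=0x0c r5=0x12  N=0 Z=0
after  5: r0=0x06 r1=0xfd r2=0xdd r3=0x47 r4=0x0c r5=0x12  N=0 Z=0
after  6: r0=0x06 r1=0xfd r2=0xdd r3=0x47 r4=0x0c r5=0x0e  N=0 Z=0
-- IRQ taken; context saved, return-PC = 7 --

K = 6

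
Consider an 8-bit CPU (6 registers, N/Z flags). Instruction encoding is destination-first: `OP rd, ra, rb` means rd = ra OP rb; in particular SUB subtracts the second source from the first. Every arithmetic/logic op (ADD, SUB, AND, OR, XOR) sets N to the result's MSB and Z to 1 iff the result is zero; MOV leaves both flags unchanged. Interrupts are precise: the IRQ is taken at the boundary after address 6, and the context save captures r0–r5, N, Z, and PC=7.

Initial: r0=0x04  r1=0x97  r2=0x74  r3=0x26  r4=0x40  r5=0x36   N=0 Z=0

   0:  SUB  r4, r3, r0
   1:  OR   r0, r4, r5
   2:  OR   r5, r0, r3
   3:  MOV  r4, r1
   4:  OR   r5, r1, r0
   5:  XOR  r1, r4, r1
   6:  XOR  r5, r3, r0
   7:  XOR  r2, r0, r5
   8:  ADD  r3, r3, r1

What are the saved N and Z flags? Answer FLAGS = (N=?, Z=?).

FLAGS = (N=0, Z=0)

after  0: r0=0x04 r1=0x97 r2=0x74 r3=0x26 r4=0x22 r5=0x36  N=0 Z=0
after  1: r0=0x36 r1=0x97 r2=0x74 r3=0x26 r4=0x22 r5=0x36  N=0 Z=0
after  2: r0=0x36 r1=0x97 r2=0x74 r3=0x26 r4=0x22 r5=0x36  N=0 Z=0
after  3: r0=0x36 r1=0x97 r2=0x74 r3=0x26 r4=0x97 r5=0x36  N=0 Z=0
after  4: r0=0x36 r1=0x97 r2=0x74 r3=0x26 r4=0x97 r5=0xb7  N=1 Z=0
after  5: r0=0x36 r1=0x00 r2=0x74 r3=0x26 r4=0x97 r5=0xb7  N=0 Z=1
after  6: r0=0x36 r1=0x00 r2=0x74 r3=0x26 r4=0x97 r5=0x10  N=0 Z=0
-- IRQ taken; context saved, return-PC = 7 --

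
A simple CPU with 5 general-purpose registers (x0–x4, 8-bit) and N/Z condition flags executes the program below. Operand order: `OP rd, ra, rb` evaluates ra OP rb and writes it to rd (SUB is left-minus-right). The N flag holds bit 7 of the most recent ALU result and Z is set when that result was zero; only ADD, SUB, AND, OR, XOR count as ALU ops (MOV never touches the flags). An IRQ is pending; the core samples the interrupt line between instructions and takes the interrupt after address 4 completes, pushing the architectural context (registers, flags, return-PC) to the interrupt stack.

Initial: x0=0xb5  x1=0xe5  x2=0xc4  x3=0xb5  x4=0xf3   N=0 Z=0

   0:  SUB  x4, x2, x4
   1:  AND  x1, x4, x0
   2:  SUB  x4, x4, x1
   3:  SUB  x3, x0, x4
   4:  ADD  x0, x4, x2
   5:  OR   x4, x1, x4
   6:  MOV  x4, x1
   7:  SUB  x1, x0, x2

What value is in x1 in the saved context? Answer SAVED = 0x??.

after  0: x0=0xb5 x1=0xe5 x2=0xc4 x3=0xb5 x4=0xd1  N=1 Z=0
after  1: x0=0xb5 x1=0x91 x2=0xc4 x3=0xb5 x4=0xd1  N=1 Z=0
after  2: x0=0xb5 x1=0x91 x2=0xc4 x3=0xb5 x4=0x40  N=0 Z=0
after  3: x0=0xb5 x1=0x91 x2=0xc4 x3=0x75 x4=0x40  N=0 Z=0
after  4: x0=0x04 x1=0x91 x2=0xc4 x3=0x75 x4=0x40  N=0 Z=0
-- IRQ taken; context saved, return-PC = 5 --

SAVED = 0x91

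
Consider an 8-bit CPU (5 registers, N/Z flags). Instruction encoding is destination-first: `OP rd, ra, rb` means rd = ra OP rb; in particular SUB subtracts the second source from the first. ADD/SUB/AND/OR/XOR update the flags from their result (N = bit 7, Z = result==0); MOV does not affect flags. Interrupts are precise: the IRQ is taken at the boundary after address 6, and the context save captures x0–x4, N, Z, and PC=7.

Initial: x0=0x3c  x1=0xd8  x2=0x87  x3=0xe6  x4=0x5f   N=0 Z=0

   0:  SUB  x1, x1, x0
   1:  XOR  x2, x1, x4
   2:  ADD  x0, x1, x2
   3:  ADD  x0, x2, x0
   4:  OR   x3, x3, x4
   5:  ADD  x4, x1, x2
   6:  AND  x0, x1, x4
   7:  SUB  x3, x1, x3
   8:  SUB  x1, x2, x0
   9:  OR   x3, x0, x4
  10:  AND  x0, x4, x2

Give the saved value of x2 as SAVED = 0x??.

after  0: x0=0x3c x1=0x9c x2=0x87 x3=0xe6 x4=0x5f  N=1 Z=0
after  1: x0=0x3c x1=0x9c x2=0xc3 x3=0xe6 x4=0x5f  N=1 Z=0
after  2: x0=0x5f x1=0x9c x2=0xc3 x3=0xe6 x4=0x5f  N=0 Z=0
after  3: x0=0x22 x1=0x9c x2=0xc3 x3=0xe6 x4=0x5f  N=0 Z=0
after  4: x0=0x22 x1=0x9c x2=0xc3 x3=0xff x4=0x5f  N=1 Z=0
after  5: x0=0x22 x1=0x9c x2=0xc3 x3=0xff x4=0x5f  N=0 Z=0
after  6: x0=0x1c x1=0x9c x2=0xc3 x3=0xff x4=0x5f  N=0 Z=0
-- IRQ taken; context saved, return-PC = 7 --

SAVED = 0xc3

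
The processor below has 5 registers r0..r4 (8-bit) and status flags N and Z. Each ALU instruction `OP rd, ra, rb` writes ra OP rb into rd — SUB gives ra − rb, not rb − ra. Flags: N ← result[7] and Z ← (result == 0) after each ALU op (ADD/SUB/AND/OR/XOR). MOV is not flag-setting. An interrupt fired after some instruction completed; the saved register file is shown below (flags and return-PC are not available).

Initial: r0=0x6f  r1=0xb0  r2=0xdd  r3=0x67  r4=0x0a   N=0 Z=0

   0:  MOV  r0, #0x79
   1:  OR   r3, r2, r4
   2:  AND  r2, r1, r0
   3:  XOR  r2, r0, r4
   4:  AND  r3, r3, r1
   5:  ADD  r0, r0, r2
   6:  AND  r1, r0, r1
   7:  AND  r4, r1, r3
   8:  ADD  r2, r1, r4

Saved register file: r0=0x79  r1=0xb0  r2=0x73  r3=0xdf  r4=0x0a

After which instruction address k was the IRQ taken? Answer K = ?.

after  0: r0=0x79 r1=0xb0 r2=0xdd r3=0x67 r4=0x0a  N=0 Z=0
after  1: r0=0x79 r1=0xb0 r2=0xdd r3=0xdf r4=0x0a  N=1 Z=0
after  2: r0=0x79 r1=0xb0 r2=0x30 r3=0xdf r4=0x0a  N=0 Z=0
after  3: r0=0x79 r1=0xb0 r2=0x73 r3=0xdf r4=0x0a  N=0 Z=0
-- IRQ taken; context saved, return-PC = 4 --

K = 3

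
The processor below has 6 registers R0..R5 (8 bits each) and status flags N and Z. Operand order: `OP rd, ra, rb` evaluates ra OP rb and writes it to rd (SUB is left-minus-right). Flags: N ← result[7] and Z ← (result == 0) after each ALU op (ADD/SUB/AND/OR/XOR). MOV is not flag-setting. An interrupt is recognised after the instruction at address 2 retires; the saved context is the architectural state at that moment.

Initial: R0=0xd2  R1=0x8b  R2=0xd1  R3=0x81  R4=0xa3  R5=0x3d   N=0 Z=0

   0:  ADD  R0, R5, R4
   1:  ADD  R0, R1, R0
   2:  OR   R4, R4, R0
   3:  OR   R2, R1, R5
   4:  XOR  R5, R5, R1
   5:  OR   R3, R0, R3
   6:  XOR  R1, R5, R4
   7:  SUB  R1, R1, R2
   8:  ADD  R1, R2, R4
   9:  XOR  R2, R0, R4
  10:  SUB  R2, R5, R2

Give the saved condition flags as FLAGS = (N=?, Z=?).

FLAGS = (N=1, Z=0)

after  0: R0=0xe0 R1=0x8b R2=0xd1 R3=0x81 R4=0xa3 R5=0x3d  N=1 Z=0
after  1: R0=0x6b R1=0x8b R2=0xd1 R3=0x81 R4=0xa3 R5=0x3d  N=0 Z=0
after  2: R0=0x6b R1=0x8b R2=0xd1 R3=0x81 R4=0xeb R5=0x3d  N=1 Z=0
-- IRQ taken; context saved, return-PC = 3 --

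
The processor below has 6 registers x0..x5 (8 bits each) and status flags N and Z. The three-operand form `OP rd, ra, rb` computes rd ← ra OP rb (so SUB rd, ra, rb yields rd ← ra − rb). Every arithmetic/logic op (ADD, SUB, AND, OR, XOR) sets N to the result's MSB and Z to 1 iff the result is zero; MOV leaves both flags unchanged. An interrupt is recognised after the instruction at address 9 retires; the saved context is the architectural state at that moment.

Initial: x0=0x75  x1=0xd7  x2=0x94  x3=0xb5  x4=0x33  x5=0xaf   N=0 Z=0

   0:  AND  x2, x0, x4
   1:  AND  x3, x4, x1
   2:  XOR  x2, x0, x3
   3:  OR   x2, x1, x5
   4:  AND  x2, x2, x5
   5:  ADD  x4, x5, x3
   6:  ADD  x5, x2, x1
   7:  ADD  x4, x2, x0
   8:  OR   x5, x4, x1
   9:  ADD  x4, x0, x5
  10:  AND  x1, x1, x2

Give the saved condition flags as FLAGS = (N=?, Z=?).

FLAGS = (N=0, Z=0)

after  0: x0=0x75 x1=0xd7 x2=0x31 x3=0xb5 x4=0x33 x5=0xaf  N=0 Z=0
after  1: x0=0x75 x1=0xd7 x2=0x31 x3=0x13 x4=0x33 x5=0xaf  N=0 Z=0
after  2: x0=0x75 x1=0xd7 x2=0x66 x3=0x13 x4=0x33 x5=0xaf  N=0 Z=0
after  3: x0=0x75 x1=0xd7 x2=0xff x3=0x13 x4=0x33 x5=0xaf  N=1 Z=0
after  4: x0=0x75 x1=0xd7 x2=0xaf x3=0x13 x4=0x33 x5=0xaf  N=1 Z=0
after  5: x0=0x75 x1=0xd7 x2=0xaf x3=0x13 x4=0xc2 x5=0xaf  N=1 Z=0
after  6: x0=0x75 x1=0xd7 x2=0xaf x3=0x13 x4=0xc2 x5=0x86  N=1 Z=0
after  7: x0=0x75 x1=0xd7 x2=0xaf x3=0x13 x4=0x24 x5=0x86  N=0 Z=0
after  8: x0=0x75 x1=0xd7 x2=0xaf x3=0x13 x4=0x24 x5=0xf7  N=1 Z=0
after  9: x0=0x75 x1=0xd7 x2=0xaf x3=0x13 x4=0x6c x5=0xf7  N=0 Z=0
-- IRQ taken; context saved, return-PC = 10 --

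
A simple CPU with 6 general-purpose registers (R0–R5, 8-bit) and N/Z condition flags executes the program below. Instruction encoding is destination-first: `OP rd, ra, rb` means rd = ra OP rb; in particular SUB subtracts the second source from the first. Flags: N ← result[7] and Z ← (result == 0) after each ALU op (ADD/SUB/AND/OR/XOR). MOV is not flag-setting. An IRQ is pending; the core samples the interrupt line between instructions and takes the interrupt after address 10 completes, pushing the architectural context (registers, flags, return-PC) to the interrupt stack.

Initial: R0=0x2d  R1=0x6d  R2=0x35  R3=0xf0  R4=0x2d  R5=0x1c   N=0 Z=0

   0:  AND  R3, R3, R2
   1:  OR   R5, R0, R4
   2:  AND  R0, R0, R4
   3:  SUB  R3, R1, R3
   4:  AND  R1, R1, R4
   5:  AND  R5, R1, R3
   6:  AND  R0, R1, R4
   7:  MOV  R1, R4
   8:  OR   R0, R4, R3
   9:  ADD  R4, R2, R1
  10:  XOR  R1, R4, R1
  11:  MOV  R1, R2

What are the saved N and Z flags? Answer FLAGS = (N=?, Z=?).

FLAGS = (N=0, Z=0)

after  0: R0=0x2d R1=0x6d R2=0x35 R3=0x30 R4=0x2d R5=0x1c  N=0 Z=0
after  1: R0=0x2d R1=0x6d R2=0x35 R3=0x30 R4=0x2d R5=0x2d  N=0 Z=0
after  2: R0=0x2d R1=0x6d R2=0x35 R3=0x30 R4=0x2d R5=0x2d  N=0 Z=0
after  3: R0=0x2d R1=0x6d R2=0x35 R3=0x3d R4=0x2d R5=0x2d  N=0 Z=0
after  4: R0=0x2d R1=0x2d R2=0x35 R3=0x3d R4=0x2d R5=0x2d  N=0 Z=0
after  5: R0=0x2d R1=0x2d R2=0x35 R3=0x3d R4=0x2d R5=0x2d  N=0 Z=0
after  6: R0=0x2d R1=0x2d R2=0x35 R3=0x3d R4=0x2d R5=0x2d  N=0 Z=0
after  7: R0=0x2d R1=0x2d R2=0x35 R3=0x3d R4=0x2d R5=0x2d  N=0 Z=0
after  8: R0=0x3d R1=0x2d R2=0x35 R3=0x3d R4=0x2d R5=0x2d  N=0 Z=0
after  9: R0=0x3d R1=0x2d R2=0x35 R3=0x3d R4=0x62 R5=0x2d  N=0 Z=0
after 10: R0=0x3d R1=0x4f R2=0x35 R3=0x3d R4=0x62 R5=0x2d  N=0 Z=0
-- IRQ taken; context saved, return-PC = 11 --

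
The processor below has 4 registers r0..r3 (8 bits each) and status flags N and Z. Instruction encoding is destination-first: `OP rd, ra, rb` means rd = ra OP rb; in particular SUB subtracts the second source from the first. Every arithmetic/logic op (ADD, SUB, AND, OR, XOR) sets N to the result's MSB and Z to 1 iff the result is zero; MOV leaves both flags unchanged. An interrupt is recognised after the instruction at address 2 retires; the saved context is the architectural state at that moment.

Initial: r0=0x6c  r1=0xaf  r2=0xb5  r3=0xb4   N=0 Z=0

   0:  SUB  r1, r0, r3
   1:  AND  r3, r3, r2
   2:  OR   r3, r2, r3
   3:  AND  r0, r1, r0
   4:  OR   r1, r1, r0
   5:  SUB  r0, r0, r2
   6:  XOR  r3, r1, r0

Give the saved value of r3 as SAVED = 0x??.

SAVED = 0xb5

after  0: r0=0x6c r1=0xb8 r2=0xb5 r3=0xb4  N=1 Z=0
after  1: r0=0x6c r1=0xb8 r2=0xb5 r3=0xb4  N=1 Z=0
after  2: r0=0x6c r1=0xb8 r2=0xb5 r3=0xb5  N=1 Z=0
-- IRQ taken; context saved, return-PC = 3 --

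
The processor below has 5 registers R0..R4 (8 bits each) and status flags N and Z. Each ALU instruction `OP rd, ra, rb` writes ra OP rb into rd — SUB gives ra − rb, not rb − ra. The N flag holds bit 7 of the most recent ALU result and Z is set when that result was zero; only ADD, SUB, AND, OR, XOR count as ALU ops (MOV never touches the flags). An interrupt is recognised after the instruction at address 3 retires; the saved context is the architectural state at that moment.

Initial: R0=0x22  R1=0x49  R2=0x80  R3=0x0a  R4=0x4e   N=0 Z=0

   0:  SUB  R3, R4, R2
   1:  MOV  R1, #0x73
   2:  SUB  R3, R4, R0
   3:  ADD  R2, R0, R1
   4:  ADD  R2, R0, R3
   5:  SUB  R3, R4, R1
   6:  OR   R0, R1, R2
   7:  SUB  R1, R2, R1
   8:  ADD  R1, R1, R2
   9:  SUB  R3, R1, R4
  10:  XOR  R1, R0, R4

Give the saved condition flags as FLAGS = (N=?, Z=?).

after  0: R0=0x22 R1=0x49 R2=0x80 R3=0xce R4=0x4e  N=1 Z=0
after  1: R0=0x22 R1=0x73 R2=0x80 R3=0xce R4=0x4e  N=1 Z=0
after  2: R0=0x22 R1=0x73 R2=0x80 R3=0x2c R4=0x4e  N=0 Z=0
after  3: R0=0x22 R1=0x73 R2=0x95 R3=0x2c R4=0x4e  N=1 Z=0
-- IRQ taken; context saved, return-PC = 4 --

FLAGS = (N=1, Z=0)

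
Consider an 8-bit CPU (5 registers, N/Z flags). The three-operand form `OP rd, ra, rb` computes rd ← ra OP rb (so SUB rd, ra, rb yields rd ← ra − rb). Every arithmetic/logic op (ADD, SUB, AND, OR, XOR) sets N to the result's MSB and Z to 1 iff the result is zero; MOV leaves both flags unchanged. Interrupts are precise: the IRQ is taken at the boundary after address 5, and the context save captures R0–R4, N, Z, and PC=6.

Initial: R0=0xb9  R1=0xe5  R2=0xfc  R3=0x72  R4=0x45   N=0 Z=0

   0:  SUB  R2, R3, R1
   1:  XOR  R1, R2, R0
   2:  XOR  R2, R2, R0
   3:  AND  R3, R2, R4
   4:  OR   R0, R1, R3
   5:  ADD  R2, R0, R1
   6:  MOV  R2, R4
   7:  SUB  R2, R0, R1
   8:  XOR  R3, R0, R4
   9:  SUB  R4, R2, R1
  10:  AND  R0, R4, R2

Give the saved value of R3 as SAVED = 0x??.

after  0: R0=0xb9 R1=0xe5 R2=0x8d R3=0x72 R4=0x45  N=1 Z=0
after  1: R0=0xb9 R1=0x34 R2=0x8d R3=0x72 R4=0x45  N=0 Z=0
after  2: R0=0xb9 R1=0x34 R2=0x34 R3=0x72 R4=0x45  N=0 Z=0
after  3: R0=0xb9 R1=0x34 R2=0x34 R3=0x04 R4=0x45  N=0 Z=0
after  4: R0=0x34 R1=0x34 R2=0x34 R3=0x04 R4=0x45  N=0 Z=0
after  5: R0=0x34 R1=0x34 R2=0x68 R3=0x04 R4=0x45  N=0 Z=0
-- IRQ taken; context saved, return-PC = 6 --

SAVED = 0x04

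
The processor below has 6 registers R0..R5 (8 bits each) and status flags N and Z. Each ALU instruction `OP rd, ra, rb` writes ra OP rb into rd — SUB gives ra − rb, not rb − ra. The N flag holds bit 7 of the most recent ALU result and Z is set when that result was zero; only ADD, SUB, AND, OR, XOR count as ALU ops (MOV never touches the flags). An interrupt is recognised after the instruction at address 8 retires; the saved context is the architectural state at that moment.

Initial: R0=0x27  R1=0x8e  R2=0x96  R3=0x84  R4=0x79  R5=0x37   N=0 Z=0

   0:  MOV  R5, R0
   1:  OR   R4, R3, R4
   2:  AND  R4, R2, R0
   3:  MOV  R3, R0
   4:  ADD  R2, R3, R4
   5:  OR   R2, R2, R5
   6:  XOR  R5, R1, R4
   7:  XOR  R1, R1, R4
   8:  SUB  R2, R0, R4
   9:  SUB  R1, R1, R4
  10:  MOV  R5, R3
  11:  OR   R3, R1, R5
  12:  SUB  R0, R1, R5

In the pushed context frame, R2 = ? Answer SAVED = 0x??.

after  0: R0=0x27 R1=0x8e R2=0x96 R3=0x84 R4=0x79 R5=0x27  N=0 Z=0
after  1: R0=0x27 R1=0x8e R2=0x96 R3=0x84 R4=0xfd R5=0x27  N=1 Z=0
after  2: R0=0x27 R1=0x8e R2=0x96 R3=0x84 R4=0x06 R5=0x27  N=0 Z=0
after  3: R0=0x27 R1=0x8e R2=0x96 R3=0x27 R4=0x06 R5=0x27  N=0 Z=0
after  4: R0=0x27 R1=0x8e R2=0x2d R3=0x27 R4=0x06 R5=0x27  N=0 Z=0
after  5: R0=0x27 R1=0x8e R2=0x2f R3=0x27 R4=0x06 R5=0x27  N=0 Z=0
after  6: R0=0x27 R1=0x8e R2=0x2f R3=0x27 R4=0x06 R5=0x88  N=1 Z=0
after  7: R0=0x27 R1=0x88 R2=0x2f R3=0x27 R4=0x06 R5=0x88  N=1 Z=0
after  8: R0=0x27 R1=0x88 R2=0x21 R3=0x27 R4=0x06 R5=0x88  N=0 Z=0
-- IRQ taken; context saved, return-PC = 9 --

SAVED = 0x21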